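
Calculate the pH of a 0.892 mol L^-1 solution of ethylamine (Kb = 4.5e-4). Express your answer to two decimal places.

pH = 12.30

C2H5NH2 + H2O ⇌ C2H5NH3+ + OH-
Kb = [OH-]²/(0.892 − [OH-]) = 4.5 × 10^-4
Assume [OH-] ≪ 0.892: [OH-] ≈ √(4.5 × 10^-4 × 0.892) = 2.00 × 10^-2 M
pOH = −log(2.00 × 10^-2) = 1.70; pH = 14.00 − 1.70 = 12.30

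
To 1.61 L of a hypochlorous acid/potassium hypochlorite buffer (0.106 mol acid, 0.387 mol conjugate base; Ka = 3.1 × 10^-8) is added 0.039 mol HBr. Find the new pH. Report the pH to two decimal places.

Added H+ converts OCl- to HOCl: HOCl → 0.145 mol, OCl- → 0.348 mol.
pKa = −log(3.1 × 10^-8) = 7.509
Henderson–Hasselbalch with mole ratio 0.348/0.145: pH = 7.509 + (+0.380)

pH = 7.89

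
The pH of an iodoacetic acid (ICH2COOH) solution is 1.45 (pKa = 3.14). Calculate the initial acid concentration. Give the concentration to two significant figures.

C₀ = 1.8 M

[H+] = 10^(-1.45) = 3.55 × 10^-2 M = x
Ka = 10^(−3.14) = 7.24 × 10^-4
Ka = x²/(C₀ − x) ⇒ C₀ = x + x²/Ka
C₀ = 3.55 × 10^-2 + (3.55 × 10^-2)²/(7.24 × 10^-4) = 1.78 M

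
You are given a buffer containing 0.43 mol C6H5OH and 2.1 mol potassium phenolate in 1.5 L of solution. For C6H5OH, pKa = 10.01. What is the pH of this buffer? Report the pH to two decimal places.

Henderson–Hasselbalch: pH = pKa + log([C6H5O-]/[C6H5OH]) = 10.01 + log(2.1/0.43)
pH = 10.01 + (+0.689) = 10.70

pH = 10.70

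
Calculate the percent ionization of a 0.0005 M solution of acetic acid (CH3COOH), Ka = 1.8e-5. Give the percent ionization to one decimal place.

CH3COOH ⇌ CH3COO- + H+; let x = [H+] at equilibrium.
Solve x² + 1.8e-05x − 9e-09 = 0 → x = 8.63 × 10^-5 M
% ionization = x/C₀ × 100% = 8.63 × 10^-5/0.0005 × 100% = 17.3%

17.3%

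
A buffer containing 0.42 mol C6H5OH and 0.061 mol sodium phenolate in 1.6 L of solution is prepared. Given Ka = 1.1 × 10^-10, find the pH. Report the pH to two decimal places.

pH = 9.12

pKa = −log(1.1 × 10^-10) = 9.959
pH = pKa + log([A⁻]/[HA]) = 9.959 + log(0.061/0.42)
pH = 9.959 + (-0.838) = 9.12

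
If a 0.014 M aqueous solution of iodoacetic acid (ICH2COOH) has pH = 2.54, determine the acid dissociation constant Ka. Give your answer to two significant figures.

Ka = 7.5 × 10^-4

[H+] = 10^(-2.54) = 2.88 × 10^-3 M
At equilibrium [HA] = 0.014 − 2.88 × 10^-3 = 1.11 × 10^-2 M
Ka = [H+][A-]/[HA] = (2.88 × 10^-3)² / 1.11 × 10^-2 = 7.5 × 10^-4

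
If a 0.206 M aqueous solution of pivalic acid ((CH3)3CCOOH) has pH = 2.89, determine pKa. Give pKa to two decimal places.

pKa = 5.09

[H+] = 10^(-2.89) = 1.29 × 10^-3 M
At equilibrium [HA] = 0.206 − 1.29 × 10^-3 = 2.05 × 10^-1 M
Ka = [H+][A-]/[HA] = (1.29 × 10^-3)² / 2.05 × 10^-1 = 8.12 × 10^-6
pKa = -log(8.12 × 10^-6) = 5.09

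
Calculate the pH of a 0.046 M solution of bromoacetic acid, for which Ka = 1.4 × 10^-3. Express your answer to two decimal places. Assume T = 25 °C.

BrCH2COOH ⇌ BrCH2COO- + H+
Let x = [H+] at equilibrium. Ka = x²/(0.046 − x).
Here C₀/Ka ≈ 32.9, so the small-x approximation fails. Use the quadratic:
x = (−Ka + √(Ka² + 4·Ka·C₀))/2 = 7.36 × 10^-3 M
pH = −log(7.36 × 10^-3) = 2.13

pH = 2.13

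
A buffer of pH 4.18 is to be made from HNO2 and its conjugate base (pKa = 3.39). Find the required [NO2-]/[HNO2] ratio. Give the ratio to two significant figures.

ratio = 6.2

pH = pKa + log(r) ⇒ log(r) = 4.18 − 3.39 = +0.79
r = [NO2-]/[HNO2] = 10^(+0.79) = 6.17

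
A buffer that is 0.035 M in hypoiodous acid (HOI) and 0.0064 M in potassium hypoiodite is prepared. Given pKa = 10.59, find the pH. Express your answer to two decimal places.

pH = 9.85

pH = pKa + log([A⁻]/[HA]) = 10.59 + log(0.0064/0.035)
pH = 10.59 + (-0.738) = 9.85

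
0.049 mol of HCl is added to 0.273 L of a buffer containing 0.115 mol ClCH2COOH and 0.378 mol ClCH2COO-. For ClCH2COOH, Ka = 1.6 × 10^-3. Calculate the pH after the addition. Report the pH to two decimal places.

pH = 3.10

After neutralization: n(ClCH2COOH) = 0.164 mol, n(ClCH2COO-) = 0.329 mol.
pKa = −log(1.6 × 10^-3) = 2.796
pH = pKa + log([A⁻]/[HA]) = 2.796 + log(0.329/0.164) = 2.796 +0.302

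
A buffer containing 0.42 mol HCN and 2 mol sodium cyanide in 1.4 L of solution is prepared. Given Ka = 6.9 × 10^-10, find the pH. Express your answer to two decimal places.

pH = 9.84

pKa = −log(6.9 × 10^-10) = 9.161
Henderson–Hasselbalch: pH = pKa + log([CN-]/[HCN]) = 9.161 + log(2/0.42)
pH = 9.161 + (+0.678) = 9.84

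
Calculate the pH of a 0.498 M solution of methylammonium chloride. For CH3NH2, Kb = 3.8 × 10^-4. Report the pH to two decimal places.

CH3NH3+ is the conjugate acid of the weak base CH3NH2.
Ka = Kw/Kb = 1.0×10^-14 / 3.8 × 10^-4 = 2.63 × 10^-11
Ka = [H+]²/(0.498 − [H+]) = 2.63 × 10^-11
Neglecting [H+] in the denominator: [H+] = √(2.63 × 10^-11 × 0.498) = 3.62 × 10^-6 M
pH = −log[H+] = −log(3.62 × 10^-6) = 5.44

pH = 5.44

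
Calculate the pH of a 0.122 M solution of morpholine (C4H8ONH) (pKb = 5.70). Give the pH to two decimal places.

pH = 10.69

C4H8ONH + H2O ⇌ C4H8ONH2+ + OH-
Kb = 10^(−5.70) = 2.00 × 10^-6
Kb = [OH-]²/(0.122 − [OH-]) = 2.00 × 10^-6
Since Kb ≪ C₀, [OH-] ≈ √(Kb·C₀) = 4.94 × 10^-4 M.
pOH = −log(4.94 × 10^-4) = 3.31; pH = 14.00 − 3.31 = 10.69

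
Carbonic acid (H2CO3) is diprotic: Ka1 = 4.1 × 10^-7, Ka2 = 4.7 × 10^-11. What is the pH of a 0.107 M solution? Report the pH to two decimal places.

pH = 3.68

Since Ka1 ≫ Ka2, the first ionization dominates [H+].
Ka1 = x²/(0.107 − x) = 4.1 × 10^-7
x ≈ √(4.1 × 10^-7 × 0.107) = 2.09 × 10^-4 M
pH = −log(2.09 × 10^-4) = 3.68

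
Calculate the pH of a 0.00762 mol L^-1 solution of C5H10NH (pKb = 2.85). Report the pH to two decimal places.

C5H10NH + H2O ⇌ C5H10NH2+ + OH-
Kb = 10^(−2.85) = 1.41 × 10^-3
Kb = x²/(0.00762 − x) = 1.41 × 10^-3
Here C₀/Kb ≈ 5.4, so the small-x approximation fails. Use the quadratic:
x = (−Kb + √(Kb² + 4·Kb·C₀))/2 = 2.65 × 10^-3 M
pOH = −log(2.65 × 10^-3) = 2.58; pH = 14.00 − 2.58 = 11.42

pH = 11.42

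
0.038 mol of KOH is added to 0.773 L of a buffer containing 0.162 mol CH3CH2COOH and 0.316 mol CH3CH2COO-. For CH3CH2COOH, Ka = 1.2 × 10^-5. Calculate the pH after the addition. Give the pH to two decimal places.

pH = 5.38

After neutralization: n(CH3CH2COOH) = 0.124 mol, n(CH3CH2COO-) = 0.354 mol.
pKa = −log(1.2 × 10^-5) = 4.921
Henderson–Hasselbalch with mole ratio 0.354/0.124: pH = 4.921 + (+0.456)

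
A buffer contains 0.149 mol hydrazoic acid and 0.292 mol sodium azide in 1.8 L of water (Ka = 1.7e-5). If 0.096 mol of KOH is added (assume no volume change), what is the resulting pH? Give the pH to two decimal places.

pH = 5.63

OH- converts HN3 to N3-: HN3 → 0.053 mol, N3- → 0.388 mol.
pKa = −log(1.7 × 10^-5) = 4.770
pH = pKa + log(n_N3-/n_HN3) = 4.770 + log(0.388/0.053) = 4.770 + (+0.865)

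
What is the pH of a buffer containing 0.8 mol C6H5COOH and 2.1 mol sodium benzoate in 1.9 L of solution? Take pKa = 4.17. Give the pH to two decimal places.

Henderson–Hasselbalch: pH = pKa + log([C6H5COO-]/[C6H5COOH]) = 4.17 + log(2.1/0.8)
pH = 4.17 + (+0.419) = 4.59

pH = 4.59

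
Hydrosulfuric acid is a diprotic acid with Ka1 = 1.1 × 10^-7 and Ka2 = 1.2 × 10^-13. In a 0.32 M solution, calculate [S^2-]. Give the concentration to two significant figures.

1.2 × 10^-13 M

First ionization gives [H+] ≈ [HS-] = 1.88 × 10^-4 M.
Second step: Ka2 = [H+][S^2-]/[HS-] ≈ [S^2-] (since [H+] ≈ [HS-]).
So [S^2-] ≈ Ka2.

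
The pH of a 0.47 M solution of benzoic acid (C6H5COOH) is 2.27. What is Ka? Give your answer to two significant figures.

Ka = 6.2 × 10^-5

[H+] = 10^(-2.27) = 5.37 × 10^-3 M
At equilibrium [HA] = 0.47 − 5.37 × 10^-3 = 4.65 × 10^-1 M
Ka = [H+][A-]/[HA] = (5.37 × 10^-3)² / 4.65 × 10^-1 = 6.2 × 10^-5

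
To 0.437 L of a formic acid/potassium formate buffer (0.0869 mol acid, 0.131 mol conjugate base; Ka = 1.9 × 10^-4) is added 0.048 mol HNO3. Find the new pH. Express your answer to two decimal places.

pH = 3.51

Added H+ converts HCOO- to HCOOH: HCOOH → 0.135 mol, HCOO- → 0.083 mol.
pKa = −log(1.9 × 10^-4) = 3.721
pH = pKa + log([A⁻]/[HA]) = 3.721 + log(0.083/0.135) = 3.721 -0.211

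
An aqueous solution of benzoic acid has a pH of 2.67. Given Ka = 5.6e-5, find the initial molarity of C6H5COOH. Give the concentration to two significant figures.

[H+] = 10^(-2.67) = 2.14 × 10^-3 M = x
Ka = x²/(C₀ − x) ⇒ C₀ = x + x²/Ka
C₀ = 2.14 × 10^-3 + (2.14 × 10^-3)²/(5.6 × 10^-5) = 8.39 × 10^-2 M

C₀ = 8.4 × 10^-2 M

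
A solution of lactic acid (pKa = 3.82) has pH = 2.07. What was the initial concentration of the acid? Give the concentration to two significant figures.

C₀ = 4.9 × 10^-1 M

[H+] = 10^(-2.07) = 8.51 × 10^-3 M = x
Ka = 10^(−3.82) = 1.51 × 10^-4
Ka = x²/(C₀ − x) ⇒ C₀ = x + x²/Ka
C₀ = 8.51 × 10^-3 + (8.51 × 10^-3)²/(1.51 × 10^-4) = 4.88 × 10^-1 M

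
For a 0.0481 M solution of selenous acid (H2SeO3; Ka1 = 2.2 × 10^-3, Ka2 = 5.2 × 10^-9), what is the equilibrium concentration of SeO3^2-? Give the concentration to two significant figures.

5.2 × 10^-9 M

First ionization gives [H+] ≈ [HSeO3-] = 9.25 × 10^-3 M.
Second step: Ka2 = [H+][SeO3^2-]/[HSeO3-] ≈ [SeO3^2-] (since [H+] ≈ [HSeO3-]).
So [SeO3^2-] ≈ Ka2.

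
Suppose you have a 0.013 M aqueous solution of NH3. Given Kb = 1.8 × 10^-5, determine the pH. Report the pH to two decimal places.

pH = 10.68

NH3 + H2O ⇌ NH4+ + OH-
Kb = [OH-]²/(0.013 − [OH-]) = 1.8 × 10^-5
Neglecting [OH-] in the denominator: [OH-] = √(1.8 × 10^-5 × 0.013) = 4.84 × 10^-4 M
pOH = −log(4.84 × 10^-4) = 3.32; pH = 14.00 − 3.32 = 10.68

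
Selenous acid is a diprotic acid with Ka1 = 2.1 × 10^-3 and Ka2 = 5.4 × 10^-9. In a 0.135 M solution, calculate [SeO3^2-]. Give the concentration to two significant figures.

5.4 × 10^-9 M

First ionization gives [H+] ≈ [HSeO3-] = 1.58 × 10^-2 M.
Second step: Ka2 = [H+][SeO3^2-]/[HSeO3-] ≈ [SeO3^2-] (since [H+] ≈ [HSeO3-]).
So [SeO3^2-] ≈ Ka2.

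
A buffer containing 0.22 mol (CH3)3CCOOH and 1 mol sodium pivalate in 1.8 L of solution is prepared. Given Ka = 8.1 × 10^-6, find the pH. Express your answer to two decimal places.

pH = 5.75

pKa = −log(8.1 × 10^-6) = 5.092
Henderson–Hasselbalch: pH = pKa + log([(CH3)3CCOO-]/[(CH3)3CCOOH]) = 5.092 + log(1/0.22)
pH = 5.092 + (+0.658) = 5.75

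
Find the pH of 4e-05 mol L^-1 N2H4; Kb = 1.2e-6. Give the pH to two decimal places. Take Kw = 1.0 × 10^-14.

N2H4 + H2O ⇌ N2H5+ + OH-
Kb = [OH-]²/(4e-05 − [OH-]) = 1.2 × 10^-6
The 5% rule fails; solving [OH-]² + Kb·[OH-] − Kb·C₀ = 0 exactly:
[OH-] = [−1.2e-06 + √(1.2e-06² + 1.92e-10)]/2 = 6.35 × 10^-6 M
pOH = 5.20, so pH = 14.00 − pOH = 8.80

pH = 8.80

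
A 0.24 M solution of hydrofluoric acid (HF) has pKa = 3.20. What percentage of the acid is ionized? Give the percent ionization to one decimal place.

5.0%

HF ⇌ F- + H+; let x = [H+] at equilibrium.
Ka = 10^(−3.20) = 6.31 × 10^-4
Ka = x²/(C₀ − x); solving the quadratic gives x = 1.20 × 10^-2 M.
Fraction ionized = 1.20 × 10^-2 / 0.24 = 0.0500 → 5.0%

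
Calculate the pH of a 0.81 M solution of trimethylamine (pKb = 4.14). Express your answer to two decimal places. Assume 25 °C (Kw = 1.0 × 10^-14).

(CH3)3N + H2O ⇌ (CH3)3NH+ + OH-
Kb = 10^(−4.14) = 7.24 × 10^-5
Kb = x²/(0.81 − x) = 7.24 × 10^-5
Neglecting x in the denominator: x = √(7.24 × 10^-5 × 0.81) = 7.66 × 10^-3 M
(x/C₀ = 0.95% < 5%, so the approximation holds.)
pOH = −log(7.66 × 10^-3) = 2.12; pH = 14.00 − 2.12 = 11.88

pH = 11.88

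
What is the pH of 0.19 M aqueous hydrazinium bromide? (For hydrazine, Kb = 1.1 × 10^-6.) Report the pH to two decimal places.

pH = 4.38

N2H5+ is the conjugate acid of the weak base N2H4.
Ka = Kw/Kb = 1.0×10^-14 / 1.1 × 10^-6 = 9.09 × 10^-9
Let x = [H+] at equilibrium. Ka = x²/(0.19 − x).
Since Ka ≪ C₀, x ≈ √(Ka·C₀) = 4.16 × 10^-5 M.
pH = −log[H+] = −log(4.16 × 10^-5) = 4.38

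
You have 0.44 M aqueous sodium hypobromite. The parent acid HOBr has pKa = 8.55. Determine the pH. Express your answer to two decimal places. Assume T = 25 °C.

OBr- is the conjugate base of the weak acid HOBr.
Ka = 10^(−8.55) = 2.82 × 10^-9
Kb = Kw/Ka = 1.0×10^-14 / 2.82 × 10^-9 = 3.55 × 10^-6
Let x = [OH-] at equilibrium. Kb = x²/(0.44 − x).
Since Kb ≪ C₀, x ≈ √(Kb·C₀) = 1.25 × 10^-3 M.
(x/C₀ = 0.28% < 5%, so the approximation holds.)
pOH = 2.90, so pH = 14.00 − pOH = 11.10

pH = 11.10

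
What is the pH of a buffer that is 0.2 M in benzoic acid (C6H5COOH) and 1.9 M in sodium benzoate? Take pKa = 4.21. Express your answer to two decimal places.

pH = 5.19

pH = pKa + log([A⁻]/[HA]) = 4.21 + log(1.9/0.2)
pH = 4.21 + (+0.978) = 5.19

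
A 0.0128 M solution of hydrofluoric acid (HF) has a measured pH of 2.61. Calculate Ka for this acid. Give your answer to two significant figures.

Ka = 5.8 × 10^-4

[H+] = 10^(-2.61) = 2.45 × 10^-3 M
At equilibrium [HA] = 0.0128 − 2.45 × 10^-3 = 1.04 × 10^-2 M
Ka = [H+][A-]/[HA] = (2.45 × 10^-3)² / 1.04 × 10^-2 = 5.8 × 10^-4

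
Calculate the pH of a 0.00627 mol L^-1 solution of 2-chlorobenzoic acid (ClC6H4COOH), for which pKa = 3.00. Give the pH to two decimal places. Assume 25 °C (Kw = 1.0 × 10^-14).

pH = 2.69

ClC6H4COOH ⇌ ClC6H4COO- + H+
Ka = 10^(−3.00) = 1.00 × 10^-3
Ka = [H+]²/(0.00627 − [H+]) = 1.00 × 10^-3
Here C₀/Ka ≈ 6.27, so the small-[H+] approximation fails. Use the quadratic:
[H+] = (−Ka + √(Ka² + 4·Ka·C₀))/2 = 2.05 × 10^-3 M
pH = −log[H+] = −log(2.05 × 10^-3) = 2.69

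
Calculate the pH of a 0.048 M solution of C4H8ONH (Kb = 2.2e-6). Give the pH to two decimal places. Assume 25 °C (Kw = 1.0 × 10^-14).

pH = 10.51

C4H8ONH + H2O ⇌ C4H8ONH2+ + OH-
Kb = x²/(0.048 − x) = 2.2 × 10^-6
Neglecting x in the denominator: x = √(2.2 × 10^-6 × 0.048) = 3.25 × 10^-4 M
(x/C₀ = 0.68% < 5%, so the approximation holds.)
pOH = −log(3.25 × 10^-4) = 3.49; pH = 14.00 − 3.49 = 10.51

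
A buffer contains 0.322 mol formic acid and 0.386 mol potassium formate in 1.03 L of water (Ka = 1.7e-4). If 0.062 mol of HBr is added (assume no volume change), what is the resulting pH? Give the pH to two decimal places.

pH = 3.70

After neutralization: n(HCOOH) = 0.384 mol, n(HCOO-) = 0.324 mol.
pKa = −log(1.7 × 10^-4) = 3.770
Henderson–Hasselbalch with mole ratio 0.324/0.384: pH = 3.770 + (-0.074)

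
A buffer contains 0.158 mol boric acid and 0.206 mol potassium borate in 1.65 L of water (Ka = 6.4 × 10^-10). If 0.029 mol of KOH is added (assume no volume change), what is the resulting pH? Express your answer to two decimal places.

After neutralization: n(B(OH)3) = 0.129 mol, n(B(OH)4-) = 0.235 mol.
pKa = −log(6.4 × 10^-10) = 9.194
Henderson–Hasselbalch with mole ratio 0.235/0.129: pH = 9.194 + (+0.260)

pH = 9.45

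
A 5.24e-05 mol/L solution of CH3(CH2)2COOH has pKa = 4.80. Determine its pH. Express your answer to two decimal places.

CH3(CH2)2COOH ⇌ CH3(CH2)2COO- + H+
Ka = 10^(−4.80) = 1.58 × 10^-5
Ka = [H+]²/(5.24e-05 − [H+]) = 1.58 × 10^-5
[H+] is not negligible relative to C₀; solve [H+]² + 1.58e-05·[H+] − 8.28e-10 = 0.
[H+] = (−Ka + √(Ka² + 4·Ka·C₀))/2 = 2.19 × 10^-5 M
pH = −log(2.19 × 10^-5) = 4.66

pH = 4.66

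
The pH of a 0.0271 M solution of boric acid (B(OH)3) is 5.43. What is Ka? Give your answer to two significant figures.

Ka = 5.1 × 10^-10

[H+] = 10^(-5.43) = 3.72 × 10^-6 M
At equilibrium [HA] = 0.0271 − 3.72 × 10^-6 = 2.71 × 10^-2 M
Ka = [H+][A-]/[HA] = (3.72 × 10^-6)² / 2.71 × 10^-2 = 5.1 × 10^-10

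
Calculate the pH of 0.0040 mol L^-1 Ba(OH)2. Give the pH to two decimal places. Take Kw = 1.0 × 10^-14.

Ba(OH)2 is a strong base (each formula unit releases 2 OH-); [OH-] = 0.008 M.
pOH = -log(0.008) = 2.10
pH = 14.00 - 2.10 = 11.90

pH = 11.90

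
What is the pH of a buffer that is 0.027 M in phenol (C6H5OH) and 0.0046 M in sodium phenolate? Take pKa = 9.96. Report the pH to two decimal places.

pH = 9.19

pH = pKa + log([A⁻]/[HA]) = 9.96 + log(0.0046/0.027)
pH = 9.96 + (-0.769) = 9.19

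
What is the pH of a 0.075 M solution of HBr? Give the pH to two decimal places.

pH = 1.12

HBr is a strong acid and dissociates completely, so [H+] = 0.075 M.
pH = -log(0.075) = 1.12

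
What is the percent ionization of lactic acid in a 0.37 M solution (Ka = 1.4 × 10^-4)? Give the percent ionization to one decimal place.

CH3CH(OH)COOH ⇌ CH3CH(OH)COO- + H+; let x = [H+] at equilibrium.
x ≈ √(Ka·C₀) = √(1.4 × 10^-4 × 0.37) = 7.20 × 10^-3 M
% ionization = x/C₀ × 100% = 7.20 × 10^-3/0.37 × 100% = 1.9%

1.9%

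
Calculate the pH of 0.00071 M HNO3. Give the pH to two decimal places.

HNO3 is a strong acid and dissociates completely, so [H+] = 0.00071 M.
pH = -log(0.00071) = 3.15

pH = 3.15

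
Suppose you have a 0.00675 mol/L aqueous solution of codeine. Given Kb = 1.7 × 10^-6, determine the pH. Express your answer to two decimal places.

pH = 10.03

C18H21NO3 + H2O ⇌ C18H22NO3+ + OH-
From the ICE table, Kb = x²/(0.00675 − x) = 1.7 × 10^-6.
Since Kb ≪ C₀, x ≈ √(Kb·C₀) = 1.07 × 10^-4 M.
pOH = −log(1.07 × 10^-4) = 3.97; pH = 14.00 − 3.97 = 10.03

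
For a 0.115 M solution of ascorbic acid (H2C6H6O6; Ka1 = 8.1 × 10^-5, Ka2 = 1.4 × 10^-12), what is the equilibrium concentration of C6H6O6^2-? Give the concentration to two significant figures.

First ionization gives [H+] ≈ [HC6H6O6-] = 3.05 × 10^-3 M.
Second step: Ka2 = [H+][C6H6O6^2-]/[HC6H6O6-] ≈ [C6H6O6^2-] (since [H+] ≈ [HC6H6O6-]).
So [C6H6O6^2-] ≈ Ka2.

1.4 × 10^-12 M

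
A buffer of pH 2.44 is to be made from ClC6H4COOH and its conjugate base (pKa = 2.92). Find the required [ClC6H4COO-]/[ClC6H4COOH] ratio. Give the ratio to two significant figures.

ratio = 0.33

pH = pKa + log(r) ⇒ log(r) = 2.44 − 2.92 = -0.48
r = [ClC6H4COO-]/[ClC6H4COOH] = 10^(-0.48) = 0.331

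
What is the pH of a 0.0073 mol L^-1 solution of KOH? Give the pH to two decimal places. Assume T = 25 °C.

pH = 11.86

KOH is a strong base; [OH-] = 0.0073 M.
pOH = -log(0.0073) = 2.14
pH = 14.00 - 2.14 = 11.86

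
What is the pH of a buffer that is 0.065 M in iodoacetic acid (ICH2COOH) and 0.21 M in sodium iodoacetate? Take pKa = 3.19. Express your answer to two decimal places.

pH = 3.70

pH = pKa + log([A⁻]/[HA]) = 3.19 + log(0.21/0.065)
pH = 3.19 + (+0.509) = 3.70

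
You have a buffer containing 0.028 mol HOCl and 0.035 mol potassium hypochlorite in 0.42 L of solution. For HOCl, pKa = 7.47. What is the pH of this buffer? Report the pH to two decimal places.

Using pH = pKa + log([base]/[acid]) with [base]/[acid] = 0.035/0.028:
pH = 7.47 + (+0.097) = 7.57

pH = 7.57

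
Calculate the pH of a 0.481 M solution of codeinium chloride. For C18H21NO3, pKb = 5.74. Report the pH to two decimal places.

C18H22NO3+ is the conjugate acid of the weak base C18H21NO3.
Kb = 10^(−5.74) = 1.82 × 10^-6
Ka = Kw/Kb = 1.0×10^-14 / 1.82 × 10^-6 = 5.49 × 10^-9
From the ICE table, Ka = [H+]²/(0.481 − [H+]) = 5.49 × 10^-9.
Neglecting [H+] in the denominator: [H+] = √(5.49 × 10^-9 × 0.481) = 5.14 × 10^-5 M
pH = −log[H+] = −log(5.14 × 10^-5) = 4.29

pH = 4.29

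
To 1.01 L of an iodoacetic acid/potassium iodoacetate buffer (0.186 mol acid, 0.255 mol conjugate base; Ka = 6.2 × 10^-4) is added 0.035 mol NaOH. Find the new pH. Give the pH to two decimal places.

pH = 3.49

OH- converts ICH2COOH to ICH2COO-: ICH2COOH → 0.151 mol, ICH2COO- → 0.29 mol.
pKa = −log(6.2 × 10^-4) = 3.208
pH = pKa + log(n_ICH2COO-/n_ICH2COOH) = 3.208 + log(0.29/0.151) = 3.208 + (+0.283)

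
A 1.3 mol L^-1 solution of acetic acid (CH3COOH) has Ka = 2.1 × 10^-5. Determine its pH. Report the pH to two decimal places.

CH3COOH ⇌ CH3COO- + H+
Ka = [H+]²/(1.3 − [H+]) = 2.1 × 10^-5
Neglecting [H+] in the denominator: [H+] = √(2.1 × 10^-5 × 1.3) = 5.22 × 10^-3 M
Check: 0.4% ionized — well under 5%, approximation valid.
pH = −log(5.22 × 10^-3) = 2.28

pH = 2.28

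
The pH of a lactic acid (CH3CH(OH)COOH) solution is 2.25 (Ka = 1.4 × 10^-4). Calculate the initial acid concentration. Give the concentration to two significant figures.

[H+] = 10^(-2.25) = 5.62 × 10^-3 M = x
Ka = x²/(C₀ − x) ⇒ C₀ = x + x²/Ka
C₀ = 5.62 × 10^-3 + (5.62 × 10^-3)²/(1.4 × 10^-4) = 2.31 × 10^-1 M

C₀ = 2.3 × 10^-1 M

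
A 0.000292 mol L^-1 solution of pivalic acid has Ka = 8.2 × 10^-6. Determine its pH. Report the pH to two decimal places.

pH = 4.35

(CH3)3CCOOH ⇌ (CH3)3CCOO- + H+
Let x = [H+] at equilibrium. Ka = x²/(0.000292 − x).
Here C₀/Ka ≈ 35.6, so the small-x approximation fails. Use the quadratic:
x = (−Ka + √(Ka² + 4·Ka·C₀))/2 = 4.50 × 10^-5 M
pH = −log[H+] = −log(4.50 × 10^-5) = 4.35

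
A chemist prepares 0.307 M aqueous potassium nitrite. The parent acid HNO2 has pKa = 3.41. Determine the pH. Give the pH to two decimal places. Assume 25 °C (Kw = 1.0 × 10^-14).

NO2- is the conjugate base of the weak acid HNO2.
Ka = 10^(−3.41) = 3.89 × 10^-4
Kb = Kw/Ka = 1.0×10^-14 / 3.89 × 10^-4 = 2.57 × 10^-11
From the ICE table, Kb = [OH-]²/(0.307 − [OH-]) = 2.57 × 10^-11.
Neglecting [OH-] in the denominator: [OH-] = √(2.57 × 10^-11 × 0.307) = 2.81 × 10^-6 M
Check: 0.00091% ionized — well under 5%, approximation valid.
pOH = −log(2.81 × 10^-6) = 5.55; pH = 14.00 − 5.55 = 8.45

pH = 8.45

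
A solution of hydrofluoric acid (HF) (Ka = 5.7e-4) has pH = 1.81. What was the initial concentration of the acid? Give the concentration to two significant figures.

[H+] = 10^(-1.81) = 1.55 × 10^-2 M = x
Ka = x²/(C₀ − x) ⇒ C₀ = x + x²/Ka
C₀ = 1.55 × 10^-2 + (1.55 × 10^-2)²/(5.7 × 10^-4) = 4.37 × 10^-1 M

C₀ = 4.4 × 10^-1 M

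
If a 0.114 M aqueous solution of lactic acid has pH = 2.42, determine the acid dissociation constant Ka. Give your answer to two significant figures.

Ka = 1.3 × 10^-4

[H+] = 10^(-2.42) = 3.80 × 10^-3 M
At equilibrium [HA] = 0.114 − 3.80 × 10^-3 = 1.10 × 10^-1 M
Ka = [H+][A-]/[HA] = (3.80 × 10^-3)² / 1.10 × 10^-1 = 1.3 × 10^-4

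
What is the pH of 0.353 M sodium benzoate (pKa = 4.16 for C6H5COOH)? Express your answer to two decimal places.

pH = 8.85

C6H5COO- is the conjugate base of the weak acid C6H5COOH.
Ka = 10^(−4.16) = 6.92 × 10^-5
Kb = Kw/Ka = 1.0×10^-14 / 6.92 × 10^-5 = 1.45 × 10^-10
From the ICE table, Kb = x²/(0.353 − x) = 1.45 × 10^-10.
Since Kb ≪ C₀, x ≈ √(Kb·C₀) = 7.15 × 10^-6 M.
Check: 0.002% ionized — well under 5%, approximation valid.
pOH = 5.15, so pH = 14.00 − pOH = 8.85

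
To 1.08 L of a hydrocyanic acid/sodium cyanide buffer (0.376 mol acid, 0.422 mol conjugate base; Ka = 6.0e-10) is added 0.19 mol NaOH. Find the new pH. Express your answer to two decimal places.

After neutralization: n(HCN) = 0.186 mol, n(CN-) = 0.612 mol.
pKa = −log(6.0 × 10^-10) = 9.222
Henderson–Hasselbalch with mole ratio 0.612/0.186: pH = 9.222 + (+0.517)

pH = 9.74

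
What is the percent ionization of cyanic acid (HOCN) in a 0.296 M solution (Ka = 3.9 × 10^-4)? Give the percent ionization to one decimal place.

HOCN ⇌ OCN- + H+; let x = [H+] at equilibrium.
x ≈ √(Ka·C₀) = √(3.9 × 10^-4 × 0.296) = 1.07 × 10^-2 M
% ionization = x/C₀ × 100% = 1.07 × 10^-2/0.296 × 100% = 3.6%

3.6%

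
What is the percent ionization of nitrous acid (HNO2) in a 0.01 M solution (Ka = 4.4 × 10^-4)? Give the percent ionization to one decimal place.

HNO2 ⇌ NO2- + H+; let x = [H+] at equilibrium.
Ka = x²/(C₀ − x); solving the quadratic gives x = 1.89 × 10^-3 M.
% ionization = x/C₀ × 100% = 1.89 × 10^-3/0.01 × 100% = 18.9%

18.9%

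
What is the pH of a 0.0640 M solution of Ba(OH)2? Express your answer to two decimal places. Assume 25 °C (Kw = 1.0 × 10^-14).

pH = 13.11

Ba(OH)2 is a strong base (each formula unit releases 2 OH-); [OH-] = 0.128 M.
pOH = -log(0.128) = 0.89
pH = 14.00 - 0.89 = 13.11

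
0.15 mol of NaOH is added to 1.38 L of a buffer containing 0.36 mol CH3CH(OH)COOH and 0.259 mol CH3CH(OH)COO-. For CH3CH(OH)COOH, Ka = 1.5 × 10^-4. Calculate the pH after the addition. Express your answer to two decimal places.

After neutralization: n(CH3CH(OH)COOH) = 0.21 mol, n(CH3CH(OH)COO-) = 0.409 mol.
pKa = −log(1.5 × 10^-4) = 3.824
Henderson–Hasselbalch with mole ratio 0.409/0.21: pH = 3.824 + (+0.290)

pH = 4.11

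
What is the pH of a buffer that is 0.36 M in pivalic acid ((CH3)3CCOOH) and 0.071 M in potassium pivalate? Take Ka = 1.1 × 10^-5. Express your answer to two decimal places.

pKa = −log(1.1 × 10^-5) = 4.959
Henderson–Hasselbalch: pH = pKa + log([(CH3)3CCOO-]/[(CH3)3CCOOH]) = 4.959 + log(0.071/0.36)
pH = 4.959 + (-0.705) = 4.25

pH = 4.25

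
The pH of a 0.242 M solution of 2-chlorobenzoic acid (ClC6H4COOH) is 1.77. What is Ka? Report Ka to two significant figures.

[H+] = 10^(-1.77) = 1.70 × 10^-2 M
At equilibrium [HA] = 0.242 − 1.70 × 10^-2 = 2.25 × 10^-1 M
Ka = [H+][A-]/[HA] = (1.70 × 10^-2)² / 2.25 × 10^-1 = 1.3 × 10^-3

Ka = 1.3 × 10^-3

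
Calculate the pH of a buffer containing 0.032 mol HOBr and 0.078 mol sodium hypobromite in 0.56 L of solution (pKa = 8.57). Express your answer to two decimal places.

pH = 8.96

Using pH = pKa + log([base]/[acid]) with [base]/[acid] = 0.078/0.032:
pH = 8.57 + (+0.387) = 8.96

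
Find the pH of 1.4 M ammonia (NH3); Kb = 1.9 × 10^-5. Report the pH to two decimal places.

pH = 11.71

NH3 + H2O ⇌ NH4+ + OH-
Kb = [OH-]²/(1.4 − [OH-]) = 1.9 × 10^-5
Assume [OH-] ≪ 1.4: [OH-] ≈ √(1.9 × 10^-5 × 1.4) = 5.16 × 10^-3 M
([OH-]/C₀ = 0.37% < 5%, so the approximation holds.)
pOH = 2.29, so pH = 14.00 − pOH = 11.71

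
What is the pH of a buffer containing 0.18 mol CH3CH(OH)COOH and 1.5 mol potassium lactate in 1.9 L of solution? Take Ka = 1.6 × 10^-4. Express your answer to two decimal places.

pH = 4.72

pKa = −log(1.6 × 10^-4) = 3.796
Using pH = pKa + log([base]/[acid]) with [base]/[acid] = 1.5/0.18:
pH = 3.796 + (+0.921) = 4.72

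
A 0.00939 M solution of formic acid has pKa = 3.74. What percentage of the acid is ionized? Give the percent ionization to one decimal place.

HCOOH ⇌ HCOO- + H+; let x = [H+] at equilibrium.
Ka = 10^(−3.74) = 1.82 × 10^-4
Ka = x²/(C₀ − x); solving the quadratic gives x = 1.22 × 10^-3 M.
% ionization = x/C₀ × 100% = 1.22 × 10^-3/0.00939 × 100% = 13.0%

13.0%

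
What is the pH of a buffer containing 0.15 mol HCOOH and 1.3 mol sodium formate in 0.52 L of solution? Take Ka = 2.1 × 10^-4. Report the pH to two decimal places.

pKa = −log(2.1 × 10^-4) = 3.678
pH = pKa + log([A⁻]/[HA]) = 3.678 + log(1.3/0.15)
pH = 3.678 + (+0.938) = 4.62

pH = 4.62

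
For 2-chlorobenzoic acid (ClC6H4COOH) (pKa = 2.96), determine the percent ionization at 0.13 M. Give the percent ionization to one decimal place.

ClC6H4COOH ⇌ ClC6H4COO- + H+; let x = [H+] at equilibrium.
Ka = 10^(−2.96) = 1.10 × 10^-3
Solve x² + 0.0011x − 0.000143 = 0 → x = 1.14 × 10^-2 M
Fraction ionized = 1.14 × 10^-2 / 0.13 = 0.0877 → 8.8%

8.8%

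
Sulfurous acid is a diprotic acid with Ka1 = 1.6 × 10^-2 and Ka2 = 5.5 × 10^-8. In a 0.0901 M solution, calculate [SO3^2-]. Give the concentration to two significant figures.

First ionization gives [H+] ≈ [HSO3-] = 3.08 × 10^-2 M.
Second step: Ka2 = [H+][SO3^2-]/[HSO3-] ≈ [SO3^2-] (since [H+] ≈ [HSO3-]).
So [SO3^2-] ≈ Ka2.

5.5 × 10^-8 M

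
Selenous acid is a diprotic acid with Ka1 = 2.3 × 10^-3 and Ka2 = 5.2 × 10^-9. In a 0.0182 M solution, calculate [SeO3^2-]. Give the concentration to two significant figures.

5.2 × 10^-9 M

First ionization gives [H+] ≈ [HSeO3-] = 5.42 × 10^-3 M.
Second step: Ka2 = [H+][SeO3^2-]/[HSeO3-] ≈ [SeO3^2-] (since [H+] ≈ [HSeO3-]).
So [SeO3^2-] ≈ Ka2.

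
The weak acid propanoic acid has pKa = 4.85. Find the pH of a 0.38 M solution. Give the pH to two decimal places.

CH3CH2COOH ⇌ CH3CH2COO- + H+
Ka = 10^(−4.85) = 1.41 × 10^-5
Let x = [H+] at equilibrium. Ka = x²/(0.38 − x).
Assume x ≪ 0.38: x ≈ √(1.41 × 10^-5 × 0.38) = 2.31 × 10^-3 M
pH = −log[H+] = −log(2.31 × 10^-3) = 2.64

pH = 2.64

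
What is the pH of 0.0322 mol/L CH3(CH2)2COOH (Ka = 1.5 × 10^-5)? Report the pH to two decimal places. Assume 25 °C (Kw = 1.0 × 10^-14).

pH = 3.16

CH3(CH2)2COOH ⇌ CH3(CH2)2COO- + H+
Ka = x²/(0.0322 − x) = 1.5 × 10^-5
Assume x ≪ 0.0322: x ≈ √(1.5 × 10^-5 × 0.0322) = 6.95 × 10^-4 M
Check: 2.2% ionized — well under 5%, approximation valid.
pH = −log[H+] = −log(6.95 × 10^-4) = 3.16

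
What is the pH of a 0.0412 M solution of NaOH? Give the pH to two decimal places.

NaOH is a strong base; [OH-] = 0.0412 M.
pOH = -log(0.0412) = 1.39
pH = 14.00 - 1.39 = 12.61

pH = 12.61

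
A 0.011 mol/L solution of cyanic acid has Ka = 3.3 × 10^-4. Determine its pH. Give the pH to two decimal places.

HOCN ⇌ OCN- + H+
From the ICE table, Ka = [H+]²/(0.011 − [H+]) = 3.3 × 10^-4.
The 5% rule fails; solving [H+]² + Ka·[H+] − Ka·C₀ = 0 exactly:
[H+] = (−Ka + √(Ka² + 4·Ka·C₀))/2 = 1.75 × 10^-3 M
pH = −log(1.75 × 10^-3) = 2.76

pH = 2.76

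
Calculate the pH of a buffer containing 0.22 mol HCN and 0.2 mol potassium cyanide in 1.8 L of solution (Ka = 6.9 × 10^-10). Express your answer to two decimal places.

pH = 9.12

pKa = −log(6.9 × 10^-10) = 9.161
Henderson–Hasselbalch: pH = pKa + log([CN-]/[HCN]) = 9.161 + log(0.2/0.22)
pH = 9.161 + (-0.041) = 9.12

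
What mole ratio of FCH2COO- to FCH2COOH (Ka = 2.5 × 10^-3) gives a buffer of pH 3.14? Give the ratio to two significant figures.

ratio = 3.5

pKa = -log(2.5 × 10^-3) = 2.602
pH = pKa + log(r) ⇒ log(r) = 3.14 − 2.602 = +0.538
r = [FCH2COO-]/[FCH2COOH] = 10^(+0.538) = 3.45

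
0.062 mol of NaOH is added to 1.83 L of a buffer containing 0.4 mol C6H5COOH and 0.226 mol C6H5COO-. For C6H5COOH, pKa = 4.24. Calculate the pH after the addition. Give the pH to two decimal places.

OH- converts C6H5COOH to C6H5COO-: C6H5COOH → 0.338 mol, C6H5COO- → 0.288 mol.
pH = pKa + log([A⁻]/[HA]) = 4.24 + log(0.288/0.338) = 4.24 -0.070

pH = 4.17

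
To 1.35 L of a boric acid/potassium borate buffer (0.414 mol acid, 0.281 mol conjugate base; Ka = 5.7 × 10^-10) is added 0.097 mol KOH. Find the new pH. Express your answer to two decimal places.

pH = 9.32

OH- converts B(OH)3 to B(OH)4-: B(OH)3 → 0.317 mol, B(OH)4- → 0.378 mol.
pKa = −log(5.7 × 10^-10) = 9.244
Henderson–Hasselbalch with mole ratio 0.378/0.317: pH = 9.244 + (+0.076)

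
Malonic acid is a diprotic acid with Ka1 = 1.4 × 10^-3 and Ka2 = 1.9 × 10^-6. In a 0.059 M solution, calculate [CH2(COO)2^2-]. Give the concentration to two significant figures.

First ionization gives [H+] ≈ [CH2(COOH)COO-] = 8.42 × 10^-3 M.
Second step: Ka2 = [H+][CH2(COO)2^2-]/[CH2(COOH)COO-] ≈ [CH2(COO)2^2-] (since [H+] ≈ [CH2(COOH)COO-]).
So [CH2(COO)2^2-] ≈ Ka2.

1.9 × 10^-6 M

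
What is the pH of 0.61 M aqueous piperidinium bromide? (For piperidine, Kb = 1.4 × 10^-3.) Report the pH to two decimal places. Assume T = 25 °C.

C5H10NH2+ is the conjugate acid of the weak base C5H10NH.
Ka = Kw/Kb = 1.0×10^-14 / 1.4 × 10^-3 = 7.14 × 10^-12
From the ICE table, Ka = [H+]²/(0.61 − [H+]) = 7.14 × 10^-12.
Assume [H+] ≪ 0.61: [H+] ≈ √(7.14 × 10^-12 × 0.61) = 2.09 × 10^-6 M
pH = −log[H+] = −log(2.09 × 10^-6) = 5.68

pH = 5.68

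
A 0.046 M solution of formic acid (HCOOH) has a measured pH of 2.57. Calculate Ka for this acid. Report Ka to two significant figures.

[H+] = 10^(-2.57) = 2.69 × 10^-3 M
At equilibrium [HA] = 0.046 − 2.69 × 10^-3 = 4.33 × 10^-2 M
Ka = [H+][A-]/[HA] = (2.69 × 10^-3)² / 4.33 × 10^-2 = 1.7 × 10^-4

Ka = 1.7 × 10^-4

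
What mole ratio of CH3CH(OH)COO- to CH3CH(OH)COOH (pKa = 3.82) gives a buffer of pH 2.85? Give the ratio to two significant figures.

pH = pKa + log(r) ⇒ log(r) = 2.85 − 3.82 = -0.97
r = [CH3CH(OH)COO-]/[CH3CH(OH)COOH] = 10^(-0.97) = 0.107

ratio = 0.11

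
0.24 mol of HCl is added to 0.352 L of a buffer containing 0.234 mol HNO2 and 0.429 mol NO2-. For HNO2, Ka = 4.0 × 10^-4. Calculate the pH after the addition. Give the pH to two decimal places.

pH = 3.00

After neutralization: n(HNO2) = 0.474 mol, n(NO2-) = 0.189 mol.
pKa = −log(4.0 × 10^-4) = 3.398
pH = pKa + log(n_NO2-/n_HNO2) = 3.398 + log(0.189/0.474) = 3.398 + (-0.399)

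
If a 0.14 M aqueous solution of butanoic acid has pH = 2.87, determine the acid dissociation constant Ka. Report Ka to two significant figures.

Ka = 1.3 × 10^-5

[H+] = 10^(-2.87) = 1.35 × 10^-3 M
At equilibrium [HA] = 0.14 − 1.35 × 10^-3 = 1.39 × 10^-1 M
Ka = [H+][A-]/[HA] = (1.35 × 10^-3)² / 1.39 × 10^-1 = 1.3 × 10^-5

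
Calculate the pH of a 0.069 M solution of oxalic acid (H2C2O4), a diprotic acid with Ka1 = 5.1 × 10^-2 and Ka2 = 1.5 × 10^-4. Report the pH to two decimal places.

Ka1 ≫ Ka2, so treat the first dissociation as the only significant source of H+.
Ka1 = x²/(0.069 − x) = 5.1 × 10^-2
Solving the quadratic: x = (−Ka1 + √(Ka1² + 4·Ka1·C₀))/2 = 3.91 × 10^-2 M
pH = −log(3.91 × 10^-2) = 1.41

pH = 1.41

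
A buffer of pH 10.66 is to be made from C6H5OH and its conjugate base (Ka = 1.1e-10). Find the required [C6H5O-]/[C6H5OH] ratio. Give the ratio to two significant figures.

ratio = 5.0

pKa = -log(1.1 × 10^-10) = 9.959
pH = pKa + log(r) ⇒ log(r) = 10.66 − 9.959 = +0.701
r = [C6H5O-]/[C6H5OH] = 10^(+0.701) = 5.02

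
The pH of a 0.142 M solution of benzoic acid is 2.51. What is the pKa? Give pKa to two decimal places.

[H+] = 10^(-2.51) = 3.09 × 10^-3 M
At equilibrium [HA] = 0.142 − 3.09 × 10^-3 = 1.39 × 10^-1 M
Ka = [H+][A-]/[HA] = (3.09 × 10^-3)² / 1.39 × 10^-1 = 6.87 × 10^-5
pKa = -log(6.87 × 10^-5) = 4.16

pKa = 4.16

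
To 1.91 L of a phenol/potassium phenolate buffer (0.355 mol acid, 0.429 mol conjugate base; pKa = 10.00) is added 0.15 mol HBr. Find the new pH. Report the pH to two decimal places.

pH = 9.74

After neutralization: n(C6H5OH) = 0.505 mol, n(C6H5O-) = 0.279 mol.
pH = pKa + log(n_C6H5O-/n_C6H5OH) = 10.00 + log(0.279/0.505) = 10.00 + (-0.258)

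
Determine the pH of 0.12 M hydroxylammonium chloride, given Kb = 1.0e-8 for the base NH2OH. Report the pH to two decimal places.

NH3OH+ is the conjugate acid of the weak base NH2OH.
Ka = Kw/Kb = 1.0×10^-14 / 1.0 × 10^-8 = 1.00 × 10^-6
Ka = [H+]²/(0.12 − [H+]) = 1.00 × 10^-6
Since Ka ≪ C₀, [H+] ≈ √(Ka·C₀) = 3.46 × 10^-4 M.
pH = −log[H+] = −log(3.46 × 10^-4) = 3.46

pH = 3.46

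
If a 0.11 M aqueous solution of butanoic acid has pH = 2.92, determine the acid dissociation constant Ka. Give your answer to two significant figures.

[H+] = 10^(-2.92) = 1.20 × 10^-3 M
At equilibrium [HA] = 0.11 − 1.20 × 10^-3 = 1.09 × 10^-1 M
Ka = [H+][A-]/[HA] = (1.20 × 10^-3)² / 1.09 × 10^-1 = 1.3 × 10^-5

Ka = 1.3 × 10^-5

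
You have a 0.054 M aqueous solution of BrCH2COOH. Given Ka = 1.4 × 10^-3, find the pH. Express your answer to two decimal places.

BrCH2COOH ⇌ BrCH2COO- + H+
From the ICE table, Ka = [H+]²/(0.054 − [H+]) = 1.4 × 10^-3.
The 5% rule fails; solving [H+]² + Ka·[H+] − Ka·C₀ = 0 exactly:
[H+] = (−Ka + √(Ka² + 4·Ka·C₀))/2 = 8.02 × 10^-3 M
pH = −log[H+] = −log(8.02 × 10^-3) = 2.10

pH = 2.10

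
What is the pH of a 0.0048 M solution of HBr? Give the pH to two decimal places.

HBr is a strong acid and dissociates completely, so [H+] = 0.0048 M.
pH = -log(0.0048) = 2.32

pH = 2.32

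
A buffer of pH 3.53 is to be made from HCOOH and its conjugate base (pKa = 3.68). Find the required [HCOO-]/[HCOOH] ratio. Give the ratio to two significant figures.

pH = pKa + log(r) ⇒ log(r) = 3.53 − 3.68 = -0.15
r = [HCOO-]/[HCOOH] = 10^(-0.15) = 0.708

ratio = 0.71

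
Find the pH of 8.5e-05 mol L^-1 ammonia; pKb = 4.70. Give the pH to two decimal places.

NH3 + H2O ⇌ NH4+ + OH-
Kb = 10^(−4.70) = 2.00 × 10^-5
From the ICE table, Kb = [OH-]²/(8.5e-05 − [OH-]) = 2.00 × 10^-5.
Here C₀/Kb ≈ 4.25, so the small-[OH-] approximation fails. Use the quadratic:
[OH-] = (−Kb + √(Kb² + 4·Kb·C₀))/2 = 3.24 × 10^-5 M
pOH = 4.49, so pH = 14.00 − pOH = 9.51

pH = 9.51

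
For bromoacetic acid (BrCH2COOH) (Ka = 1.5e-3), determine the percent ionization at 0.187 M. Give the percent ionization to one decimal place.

BrCH2COOH ⇌ BrCH2COO- + H+; let x = [H+] at equilibrium.
Ka = x²/(C₀ − x); solving the quadratic gives x = 1.60 × 10^-2 M.
% ionization = x/C₀ × 100% = 1.60 × 10^-2/0.187 × 100% = 8.6%

8.6%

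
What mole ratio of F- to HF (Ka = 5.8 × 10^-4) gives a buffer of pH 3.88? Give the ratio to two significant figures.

ratio = 4.4

pKa = -log(5.8 × 10^-4) = 3.237
pH = pKa + log(r) ⇒ log(r) = 3.88 − 3.237 = +0.643
r = [F-]/[HF] = 10^(+0.643) = 4.4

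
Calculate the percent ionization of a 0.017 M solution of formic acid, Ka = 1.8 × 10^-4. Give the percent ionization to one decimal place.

9.8%

HCOOH ⇌ HCOO- + H+; let x = [H+] at equilibrium.
Solve x² + 0.00018x − 3.06e-06 = 0 → x = 1.66 × 10^-3 M
Fraction ionized = 1.66 × 10^-3 / 0.017 = 0.0976 → 9.8%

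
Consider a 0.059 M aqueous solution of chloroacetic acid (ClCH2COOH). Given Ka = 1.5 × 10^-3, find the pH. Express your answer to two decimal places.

ClCH2COOH ⇌ ClCH2COO- + H+
Ka = [H+]²/(0.059 − [H+]) = 1.5 × 10^-3
[H+] is not negligible relative to C₀; solve [H+]² + 0.0015·[H+] − 8.85e-05 = 0.
[H+] = (−Ka + √(Ka² + 4·Ka·C₀))/2 = 8.69 × 10^-3 M
pH = −log[H+] = −log(8.69 × 10^-3) = 2.06

pH = 2.06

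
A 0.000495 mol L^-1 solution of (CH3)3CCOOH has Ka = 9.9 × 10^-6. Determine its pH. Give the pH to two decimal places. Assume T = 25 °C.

pH = 4.19

(CH3)3CCOOH ⇌ (CH3)3CCOO- + H+
Ka = x²/(0.000495 − x) = 9.9 × 10^-6
Here C₀/Ka ≈ 50, so the small-x approximation fails. Use the quadratic:
x = [−9.9e-06 + √(9.9e-06² + 1.96e-08)]/2 = 6.52 × 10^-5 M
pH = −log[H+] = −log(6.52 × 10^-5) = 4.19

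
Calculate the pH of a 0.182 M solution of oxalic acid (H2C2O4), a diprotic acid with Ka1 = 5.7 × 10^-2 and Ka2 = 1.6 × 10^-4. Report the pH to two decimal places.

pH = 1.11

Since Ka1 ≫ Ka2, the first ionization dominates [H+].
Ka1 = x²/(0.182 − x) = 5.7 × 10^-2
Solving the quadratic: x = (−Ka1 + √(Ka1² + 4·Ka1·C₀))/2 = 7.73 × 10^-2 M
pH = −log(7.73 × 10^-2) = 1.11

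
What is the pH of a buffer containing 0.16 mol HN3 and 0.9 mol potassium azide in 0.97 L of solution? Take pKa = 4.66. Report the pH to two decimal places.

Using pH = pKa + log([base]/[acid]) with [base]/[acid] = 0.9/0.16:
pH = 4.66 + (+0.750) = 5.41

pH = 5.41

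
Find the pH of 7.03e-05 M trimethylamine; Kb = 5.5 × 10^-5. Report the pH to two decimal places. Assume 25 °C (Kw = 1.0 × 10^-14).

(CH3)3N + H2O ⇌ (CH3)3NH+ + OH-
Kb = [OH-]²/(7.03e-05 − [OH-]) = 5.5 × 10^-5
Here C₀/Kb ≈ 1.28, so the small-[OH-] approximation fails. Use the quadratic:
[OH-] = (−Kb + √(Kb² + 4·Kb·C₀))/2 = 4.05 × 10^-5 M
pOH = −log(4.05 × 10^-5) = 4.39; pH = 14.00 − 4.39 = 9.61

pH = 9.61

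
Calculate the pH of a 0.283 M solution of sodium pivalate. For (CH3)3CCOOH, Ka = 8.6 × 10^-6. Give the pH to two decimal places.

pH = 9.26

(CH3)3CCOO- is the conjugate base of the weak acid (CH3)3CCOOH.
Kb = Kw/Ka = 1.0×10^-14 / 8.6 × 10^-6 = 1.16 × 10^-9
Kb = [OH-]²/(0.283 − [OH-]) = 1.16 × 10^-9
Since Kb ≪ C₀, [OH-] ≈ √(Kb·C₀) = 1.81 × 10^-5 M.
([OH-]/C₀ = 0.0064% < 5%, so the approximation holds.)
pOH = −log(1.81 × 10^-5) = 4.74; pH = 14.00 − 4.74 = 9.26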